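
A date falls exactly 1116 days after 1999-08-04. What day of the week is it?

First find the weekday of Aug 4, 1999. Doomsday rule: the anchor day for the 1900s is Wednesday. For year 99: 99÷12 = 8 r 3, and 3÷4 = 0, so 8+3+0 = 11.
Wednesday + 11 ≡ Sunday — that's 1999's doomsday.
In August the doomsday date is Aug 8.
Aug 4 is 4 days before Aug 8; 4 mod 7 = 4, so Sunday − 4 = Wednesday.
1116 mod 7 = 3, so 1116 days after a Wednesday is Wednesday + 3 = Saturday.

Saturday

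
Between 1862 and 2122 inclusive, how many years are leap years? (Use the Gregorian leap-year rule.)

63

Multiples of 4 in [1862,2122]: 65.
Of those, multiples of 100: 3 (not leap unless ÷400).
Multiples of 400: 1.
Leap years = 65 − 3 + 1 = 63.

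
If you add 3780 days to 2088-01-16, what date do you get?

+366 (one year; includes Feb 29, 2088) → Jan 16, 2089 (3414 left).
+365 (one year) → Jan 16, 2090 (3049 left).
+365 (one year) → Jan 16, 2091 (2684 left).
+365 (one year) → Jan 16, 2092 (2319 left).
+366 (one year; includes Feb 29, 2092) → Jan 16, 2093 (1953 left).
+365 (one year) → Jan 16, 2094 (1588 left).
+365 (one year) → Jan 16, 2095 (1223 left).
+365 (one year) → Jan 16, 2096 (858 left).
+366 (one year; includes Feb 29, 2096) → Jan 16, 2097 (492 left).
+365 (one year) → Jan 16, 2098 (127 left).
Jan has 31 days: +16 → Feb 1, 2098 (111 left).
Feb has 28 days: +28 → Mar 1, 2098 (83 left).
Mar has 31 days: +31 → Apr 1, 2098 (52 left).
Apr has 30 days: +30 → May 1, 2098 (22 left).
+22 → May 23, 2098.

May 23, 2098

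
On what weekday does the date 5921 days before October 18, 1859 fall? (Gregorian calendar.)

First find the weekday of Oct 18, 1859. Doomsday rule: the anchor day for the 1800s is Friday. For year 59: 59÷12 = 4 r 11, and 11÷4 = 2, so 4+11+2 = 17.
Friday + 17 ≡ Monday — that's 1859's doomsday.
In October the doomsday date is Oct 10.
Oct 18 is 8 days after Oct 10; 8 mod 7 = 1, so Monday + 1 = Tuesday.
5921 mod 7 = 6, so 5921 days before a Tuesday is Tuesday − 6 = Wednesday.

Wednesday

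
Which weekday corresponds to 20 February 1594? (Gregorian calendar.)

Doomsday rule: the anchor day for the 1500s is Wednesday. For year 94: 94÷12 = 7 r 10, and 10÷4 = 2, so 7+10+2 = 19.
Wednesday + 19 ≡ Monday — that's 1594's doomsday.
In February the doomsday date is Feb 28 (1594 is not a leap year).
Feb 20 is 8 days before Feb 28; 8 mod 7 = 1, so Monday − 1 = Sunday.

Sunday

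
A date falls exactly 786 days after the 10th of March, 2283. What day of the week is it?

Mar 10, 2283 is a Saturday.
786 mod 7 = 2, so 786 days after a Saturday is Saturday + 2 = Monday.

Monday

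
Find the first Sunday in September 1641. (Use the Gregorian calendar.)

September 1, 1641 is a Sunday.
The first Sunday is therefore September 1 (same day).

September 1, 1641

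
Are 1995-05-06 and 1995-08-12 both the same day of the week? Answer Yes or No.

From May 6, 1995 to Aug 12, 1995 is 98 days.
98 mod 7 = 0, so they are the same weekday.
(May 6, 1995 is a Saturday; Aug 12, 1995 is a Saturday.)

Yes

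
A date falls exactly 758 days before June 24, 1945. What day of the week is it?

First find the weekday of Jun 24, 1945. Doomsday rule: the anchor day for the 1900s is Wednesday. For year 45: 45÷12 = 3 r 9, and 9÷4 = 2, so 3+9+2 = 14.
Wednesday + 14 ≡ Wednesday — that's 1945's doomsday.
In June the doomsday date is Jun 6.
Jun 24 is 18 days after Jun 6; 18 mod 7 = 4, so Wednesday + 4 = Sunday.
758 mod 7 = 2, so 758 days before a Sunday is Sunday − 2 = Friday.

Friday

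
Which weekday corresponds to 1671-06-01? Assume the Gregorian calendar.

Doomsday rule: the anchor day for the 1600s is Tuesday. For year 71: 71÷12 = 5 r 11, and 11÷4 = 2, so 5+11+2 = 18.
Tuesday + 18 ≡ Saturday — that's 1671's doomsday.
In June the doomsday date is Jun 6.
Jun 1 is 5 days before Jun 6; 5 mod 7 = 5, so Saturday − 5 = Monday.

Monday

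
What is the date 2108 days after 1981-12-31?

+365 (one year) → Dec 31, 1982 (1743 left).
+365 (one year) → Dec 31, 1983 (1378 left).
+366 (one year; includes Feb 29, 1984) → Dec 31, 1984 (1012 left).
+365 (one year) → Dec 31, 1985 (647 left).
+365 (one year) → Dec 31, 1986 (282 left).
Dec has 31 days: +1 → Jan 1, 1987 (281 left).
Jan has 31 days: +31 → Feb 1, 1987 (250 left).
Feb has 28 days: +28 → Mar 1, 1987 (222 left).
Mar has 31 days: +31 → Apr 1, 1987 (191 left).
Apr has 30 days: +30 → May 1, 1987 (161 left).
May has 31 days: +31 → Jun 1, 1987 (130 left).
Jun has 30 days: +30 → Jul 1, 1987 (100 left).
Jul has 31 days: +31 → Aug 1, 1987 (69 left).
Aug has 31 days: +31 → Sep 1, 1987 (38 left).
Sep has 30 days: +30 → Oct 1, 1987 (8 left).
+8 → Oct 9, 1987.

October 9, 1987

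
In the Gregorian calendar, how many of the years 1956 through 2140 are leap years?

Multiples of 4 in [1956,2140]: 47.
Of those, multiples of 100: 2 (not leap unless ÷400).
Multiples of 400: 1.
Leap years = 47 − 2 + 1 = 46.

46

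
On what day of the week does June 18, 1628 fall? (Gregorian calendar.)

Sunday

Doomsday rule: the anchor day for the 1600s is Tuesday. For year 28: 28÷12 = 2 r 4, and 4÷4 = 1, so 2+4+1 = 7.
Tuesday + 7 ≡ Tuesday — that's 1628's doomsday.
In June the doomsday date is Jun 6.
Jun 18 is 12 days after Jun 6; 12 mod 7 = 5, so Tuesday + 5 = Sunday.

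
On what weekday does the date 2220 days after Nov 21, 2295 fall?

Friday

First find the weekday of Nov 21, 2295. Doomsday rule: the anchor day for the 2200s is Friday. For year 95: 95÷12 = 7 r 11, and 11÷4 = 2, so 7+11+2 = 20.
Friday + 20 ≡ Thursday — that's 2295's doomsday.
In November the doomsday date is Nov 7.
Nov 21 is 14 days after Nov 7; 14 mod 7 = 0, so Thursday + 0 = Thursday.
2220 mod 7 = 1, so 2220 days after a Thursday is Thursday + 1 = Friday.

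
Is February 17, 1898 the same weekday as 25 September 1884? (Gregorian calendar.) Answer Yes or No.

Yes

From Sep 25, 1884 to Feb 17, 1898 is 4893 days.
4893 mod 7 = 0, so they are the same weekday.
(Sep 25, 1884 is a Thursday; Feb 17, 1898 is a Thursday.)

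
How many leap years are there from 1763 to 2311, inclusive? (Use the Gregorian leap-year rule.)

132

Multiples of 4 in [1763,2311]: 137.
Of those, multiples of 100: 6 (not leap unless ÷400).
Multiples of 400: 1.
Leap years = 137 − 6 + 1 = 132.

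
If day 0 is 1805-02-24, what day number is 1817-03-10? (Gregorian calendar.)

4397

Feb 24, 1805 → Feb 24, 1806: 365 days.
Feb 24, 1806 → Feb 24, 1807: 365 days.
Feb 24, 1807 → Feb 24, 1808: 365 days.
Feb 24, 1808 → Feb 24, 1809: 366 days (Feb 29, 1808 is in that span).
Feb 24, 1809 → Feb 24, 1810: 365 days.
Feb 24, 1810 → Feb 24, 1811: 365 days.
Feb 24, 1811 → Feb 24, 1812: 365 days.
Feb 24, 1812 → Feb 24, 1813: 366 days (Feb 29, 1812 is in that span).
Feb 24, 1813 → Feb 24, 1814: 365 days.
Feb 24, 1814 → Feb 24, 1815: 365 days.
Feb 24, 1815 → Feb 24, 1816: 365 days.
Feb 24, 1816 → Mar 24, 1816: 29 days (February has 29).
Mar 24, 1816 → Apr 24, 1816: 31 days (March has 31).
Apr 24, 1816 → May 24, 1816: 30 days (April has 30).
May 24, 1816 → Jun 24, 1816: 31 days (May has 31).
Jun 24, 1816 → Jul 24, 1816: 30 days (June has 30).
Jul 24, 1816 → Aug 24, 1816: 31 days (July has 31).
Aug 24, 1816 → Sep 24, 1816: 31 days (August has 31).
Sep 24, 1816 → Oct 24, 1816: 30 days (September has 30).
Oct 24, 1816 → Nov 24, 1816: 31 days (October has 31).
Nov 24, 1816 → Dec 24, 1816: 30 days (November has 30).
Dec 24, 1816 → Jan 24, 1817: 31 days (December has 31).
Jan 24, 1817 → Feb 24, 1817: 31 days (January has 31).
Feb 24, 1817 → Mar 10, 1817: 14 days.
Total: 4397 days.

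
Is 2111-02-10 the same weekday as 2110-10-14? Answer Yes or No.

Yes

From Oct 14, 2110 to Feb 10, 2111 is 119 days.
119 mod 7 = 0, so they are the same weekday.
(Oct 14, 2110 is a Tuesday; Feb 10, 2111 is a Tuesday.)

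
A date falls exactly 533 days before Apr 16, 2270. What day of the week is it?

Friday

Apr 16, 2270 is a Saturday.
533 mod 7 = 1, so 533 days before a Saturday is Saturday − 1 = Friday.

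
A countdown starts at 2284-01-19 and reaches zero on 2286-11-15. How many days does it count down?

Jan 19, 2284 → Jan 19, 2285: 366 days (Feb 29, 2284 is in that span).
Jan 19, 2285 → Jan 19, 2286: 365 days.
Jan 19, 2286 → Feb 19, 2286: 31 days (January has 31).
Feb 19, 2286 → Mar 19, 2286: 28 days (February has 28).
Mar 19, 2286 → Apr 19, 2286: 31 days (March has 31).
Apr 19, 2286 → May 19, 2286: 30 days (April has 30).
May 19, 2286 → Jun 19, 2286: 31 days (May has 31).
Jun 19, 2286 → Jul 19, 2286: 30 days (June has 30).
Jul 19, 2286 → Aug 19, 2286: 31 days (July has 31).
Aug 19, 2286 → Sep 19, 2286: 31 days (August has 31).
Sep 19, 2286 → Oct 19, 2286: 30 days (September has 30).
Oct 19, 2286 → Nov 15, 2286: 27 days.
Total: 1031 days.

1031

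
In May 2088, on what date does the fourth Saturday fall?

May 22, 2088

May 1, 2088 is a Saturday.
The first Saturday is therefore May 1 (same day).
The fourth Saturday is 1 + 3×7 = May 22.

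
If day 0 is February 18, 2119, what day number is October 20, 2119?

Feb 18, 2119 → Mar 18, 2119: 28 days (February has 28).
Mar 18, 2119 → Apr 18, 2119: 31 days (March has 31).
Apr 18, 2119 → May 18, 2119: 30 days (April has 30).
May 18, 2119 → Jun 18, 2119: 31 days (May has 31).
Jun 18, 2119 → Jul 18, 2119: 30 days (June has 30).
Jul 18, 2119 → Aug 18, 2119: 31 days (July has 31).
Aug 18, 2119 → Sep 18, 2119: 31 days (August has 31).
Sep 18, 2119 → Oct 18, 2119: 30 days (September has 30).
Oct 18, 2119 → Oct 20, 2119: 2 days.
Total: 244 days.

244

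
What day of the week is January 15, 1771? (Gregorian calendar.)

Doomsday rule: the anchor day for the 1700s is Sunday. For year 71: 71÷12 = 5 r 11, and 11÷4 = 2, so 5+11+2 = 18.
Sunday + 18 ≡ Thursday — that's 1771's doomsday.
In January the doomsday date is Jan 3 (1771 is not a leap year).
Jan 15 is 12 days after Jan 3; 12 mod 7 = 5, so Thursday + 5 = Tuesday.

Tuesday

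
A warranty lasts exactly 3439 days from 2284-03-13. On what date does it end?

+365 (one year) → Mar 13, 2285 (3074 left).
+365 (one year) → Mar 13, 2286 (2709 left).
+365 (one year) → Mar 13, 2287 (2344 left).
+366 (one year; includes Feb 29, 2288) → Mar 13, 2288 (1978 left).
+365 (one year) → Mar 13, 2289 (1613 left).
+365 (one year) → Mar 13, 2290 (1248 left).
+365 (one year) → Mar 13, 2291 (883 left).
+366 (one year; includes Feb 29, 2292) → Mar 13, 2292 (517 left).
+365 (one year) → Mar 13, 2293 (152 left).
Mar has 31 days: +19 → Apr 1, 2293 (133 left).
Apr has 30 days: +30 → May 1, 2293 (103 left).
May has 31 days: +31 → Jun 1, 2293 (72 left).
Jun has 30 days: +30 → Jul 1, 2293 (42 left).
Jul has 31 days: +31 → Aug 1, 2293 (11 left).
+11 → Aug 12, 2293.

August 12, 2293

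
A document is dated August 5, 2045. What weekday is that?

January 1, 2045 is a Sunday.
Jan 1, 2045 → Feb 1, 2045: 31 days (January has 31).
Feb 1, 2045 → Mar 1, 2045: 28 days (February has 28).
Mar 1, 2045 → Apr 1, 2045: 31 days (March has 31).
Apr 1, 2045 → May 1, 2045: 30 days (April has 30).
May 1, 2045 → Jun 1, 2045: 31 days (May has 31).
Jun 1, 2045 → Jul 1, 2045: 30 days (June has 30).
Jul 1, 2045 → Aug 1, 2045: 31 days (July has 31).
Aug 1, 2045 → Aug 5, 2045: 4 days.
Total: 216 days.
216 mod 7 = 6, so Sunday + 6 = Saturday.

Saturday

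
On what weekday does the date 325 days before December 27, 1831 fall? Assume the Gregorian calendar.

First find the weekday of Dec 27, 1831. Doomsday rule: the anchor day for the 1800s is Friday. For year 31: 31÷12 = 2 r 7, and 7÷4 = 1, so 2+7+1 = 10.
Friday + 10 ≡ Monday — that's 1831's doomsday.
In December the doomsday date is Dec 12.
Dec 27 is 15 days after Dec 12; 15 mod 7 = 1, so Monday + 1 = Tuesday.
325 mod 7 = 3, so 325 days before a Tuesday is Tuesday − 3 = Saturday.

Saturday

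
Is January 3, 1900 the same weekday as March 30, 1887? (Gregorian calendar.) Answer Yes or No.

Yes

From Mar 30, 1887 to Jan 3, 1900 is 4662 days.
4662 mod 7 = 0, so they are the same weekday.
(Mar 30, 1887 is a Wednesday; Jan 3, 1900 is a Wednesday.)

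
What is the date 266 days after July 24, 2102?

April 16, 2103

Jul has 31 days: +8 → Aug 1, 2102 (258 left).
Aug has 31 days: +31 → Sep 1, 2102 (227 left).
Sep has 30 days: +30 → Oct 1, 2102 (197 left).
Oct has 31 days: +31 → Nov 1, 2102 (166 left).
Nov has 30 days: +30 → Dec 1, 2102 (136 left).
Dec has 31 days: +31 → Jan 1, 2103 (105 left).
Jan has 31 days: +31 → Feb 1, 2103 (74 left).
Feb has 28 days: +28 → Mar 1, 2103 (46 left).
Mar has 31 days: +31 → Apr 1, 2103 (15 left).
+15 → Apr 16, 2103.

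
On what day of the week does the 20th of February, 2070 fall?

January 1, 2070 is a Wednesday.
Jan 1, 2070 → Feb 1, 2070: 31 days (January has 31).
Feb 1, 2070 → Feb 20, 2070: 19 days.
Total: 50 days.
50 mod 7 = 1, so Wednesday + 1 = Thursday.

Thursday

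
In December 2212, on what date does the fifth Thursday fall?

December 31, 2212

December 1, 2212 is a Tuesday.
The first Thursday is therefore December 3 (2 days later).
The fifth Thursday is 3 + 4×7 = December 31.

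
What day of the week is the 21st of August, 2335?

Wednesday

Doomsday rule: the anchor day for the 2300s is Wednesday. For year 35: 35÷12 = 2 r 11, and 11÷4 = 2, so 2+11+2 = 15.
Wednesday + 15 ≡ Thursday — that's 2335's doomsday.
In August the doomsday date is Aug 8.
Aug 21 is 13 days after Aug 8; 13 mod 7 = 6, so Thursday + 6 = Wednesday.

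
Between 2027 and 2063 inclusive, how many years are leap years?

Multiples of 4 in [2027,2063]: 9.
Of those, multiples of 100: 0 (not leap unless ÷400).
Multiples of 400: 0.
Leap years = 9 − 0 + 0 = 9.

9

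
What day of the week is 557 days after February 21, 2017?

Saturday

Feb 21, 2017 is a Tuesday.
557 mod 7 = 4, so 557 days after a Tuesday is Tuesday + 4 = Saturday.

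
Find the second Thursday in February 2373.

February 1, 2373 is a Thursday.
The first Thursday is therefore February 1 (same day).
The second Thursday is 1 + 1×7 = February 8.

February 8, 2373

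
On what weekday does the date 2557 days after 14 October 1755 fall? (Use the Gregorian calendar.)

Thursday

First find the weekday of Oct 14, 1755. Doomsday rule: the anchor day for the 1700s is Sunday. For year 55: 55÷12 = 4 r 7, and 7÷4 = 1, so 4+7+1 = 12.
Sunday + 12 ≡ Friday — that's 1755's doomsday.
In October the doomsday date is Oct 10.
Oct 14 is 4 days after Oct 10; 4 mod 7 = 4, so Friday + 4 = Tuesday.
2557 mod 7 = 2, so 2557 days after a Tuesday is Tuesday + 2 = Thursday.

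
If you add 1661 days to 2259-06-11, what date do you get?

+366 (one year; includes Feb 29, 2260) → Jun 11, 2260 (1295 left).
+365 (one year) → Jun 11, 2261 (930 left).
+365 (one year) → Jun 11, 2262 (565 left).
+365 (one year) → Jun 11, 2263 (200 left).
Jun has 30 days: +20 → Jul 1, 2263 (180 left).
Jul has 31 days: +31 → Aug 1, 2263 (149 left).
Aug has 31 days: +31 → Sep 1, 2263 (118 left).
Sep has 30 days: +30 → Oct 1, 2263 (88 left).
Oct has 31 days: +31 → Nov 1, 2263 (57 left).
Nov has 30 days: +30 → Dec 1, 2263 (27 left).
+27 → Dec 28, 2263.

December 28, 2263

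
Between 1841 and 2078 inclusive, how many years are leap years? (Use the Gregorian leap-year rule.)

58

Multiples of 4 in [1841,2078]: 59.
Of those, multiples of 100: 2 (not leap unless ÷400).
Multiples of 400: 1.
Leap years = 59 − 2 + 1 = 58.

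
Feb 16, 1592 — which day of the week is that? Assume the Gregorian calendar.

Doomsday rule: the anchor day for the 1500s is Wednesday. For year 92: 92÷12 = 7 r 8, and 8÷4 = 2, so 7+8+2 = 17.
Wednesday + 17 ≡ Saturday — that's 1592's doomsday.
In February the doomsday date is Feb 29 (1592 is a leap year (divisible by 4)).
Feb 16 is 13 days before Feb 29; 13 mod 7 = 6, so Saturday − 6 = Sunday.

Sunday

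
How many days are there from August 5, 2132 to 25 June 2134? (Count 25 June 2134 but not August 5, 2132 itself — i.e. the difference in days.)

689

Aug 5, 2132 → Aug 5, 2133: 365 days.
Aug 5, 2133 → Sep 5, 2133: 31 days (August has 31).
Sep 5, 2133 → Oct 5, 2133: 30 days (September has 30).
Oct 5, 2133 → Nov 5, 2133: 31 days (October has 31).
Nov 5, 2133 → Dec 5, 2133: 30 days (November has 30).
Dec 5, 2133 → Jan 5, 2134: 31 days (December has 31).
Jan 5, 2134 → Feb 5, 2134: 31 days (January has 31).
Feb 5, 2134 → Mar 5, 2134: 28 days (February has 28).
Mar 5, 2134 → Apr 5, 2134: 31 days (March has 31).
Apr 5, 2134 → May 5, 2134: 30 days (April has 30).
May 5, 2134 → Jun 5, 2134: 31 days (May has 31).
Jun 5, 2134 → Jun 25, 2134: 20 days.
Total: 689 days.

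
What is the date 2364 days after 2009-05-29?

+365 (one year) → May 29, 2010 (1999 left).
+365 (one year) → May 29, 2011 (1634 left).
+366 (one year; includes Feb 29, 2012) → May 29, 2012 (1268 left).
+365 (one year) → May 29, 2013 (903 left).
+365 (one year) → May 29, 2014 (538 left).
+365 (one year) → May 29, 2015 (173 left).
May has 31 days: +3 → Jun 1, 2015 (170 left).
Jun has 30 days: +30 → Jul 1, 2015 (140 left).
Jul has 31 days: +31 → Aug 1, 2015 (109 left).
Aug has 31 days: +31 → Sep 1, 2015 (78 left).
Sep has 30 days: +30 → Oct 1, 2015 (48 left).
Oct has 31 days: +31 → Nov 1, 2015 (17 left).
+17 → Nov 18, 2015.

November 18, 2015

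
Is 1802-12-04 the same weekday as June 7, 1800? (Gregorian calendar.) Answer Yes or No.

Yes

From Jun 7, 1800 to Dec 4, 1802 is 910 days.
910 mod 7 = 0, so they are the same weekday.
(Jun 7, 1800 is a Saturday; Dec 4, 1802 is a Saturday.)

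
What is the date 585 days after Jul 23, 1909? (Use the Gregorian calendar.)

February 28, 1911

+365 (one year) → Jul 23, 1910 (220 left).
Jul has 31 days: +9 → Aug 1, 1910 (211 left).
Aug has 31 days: +31 → Sep 1, 1910 (180 left).
Sep has 30 days: +30 → Oct 1, 1910 (150 left).
Oct has 31 days: +31 → Nov 1, 1910 (119 left).
Nov has 30 days: +30 → Dec 1, 1910 (89 left).
Dec has 31 days: +31 → Jan 1, 1911 (58 left).
Jan has 31 days: +31 → Feb 1, 1911 (27 left).
+27 → Feb 28, 1911.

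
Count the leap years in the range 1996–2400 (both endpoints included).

Multiples of 4 in [1996,2400]: 102.
Of those, multiples of 100: 5 (not leap unless ÷400).
Multiples of 400: 2.
Leap years = 102 − 5 + 2 = 99.

99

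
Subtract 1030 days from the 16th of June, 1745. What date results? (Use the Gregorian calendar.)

August 21, 1742

−365 (one year) → Jun 16, 1744 (665 left).
−366 (one year; includes Feb 29, 1744) → Jun 16, 1743 (299 left).
−16 → May 31, 1743 (end of May, 31 days; 283 left).
−31 → Apr 30, 1743 (end of Apr, 30 days; 252 left).
−30 → Mar 31, 1743 (end of Mar, 31 days; 222 left).
−31 → Feb 28, 1743 (end of Feb, 28 days; 191 left).
−28 → Jan 31, 1743 (end of Jan, 31 days; 163 left).
−31 → Dec 31, 1742 (end of Dec, 31 days; 132 left).
−31 → Nov 30, 1742 (end of Nov, 30 days; 101 left).
−30 → Oct 31, 1742 (end of Oct, 31 days; 71 left).
−31 → Sep 30, 1742 (end of Sep, 30 days; 40 left).
−30 → Aug 31, 1742 (end of Aug, 31 days; 10 left).
−10 → Aug 21, 1742.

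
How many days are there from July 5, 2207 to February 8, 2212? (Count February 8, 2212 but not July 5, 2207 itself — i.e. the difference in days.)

1679

Jul 5, 2207 → Jul 5, 2208: 366 days (Feb 29, 2208 is in that span).
Jul 5, 2208 → Jul 5, 2209: 365 days.
Jul 5, 2209 → Jul 5, 2210: 365 days.
Jul 5, 2210 → Jul 5, 2211: 365 days.
Jul 5, 2211 → Aug 5, 2211: 31 days (July has 31).
Aug 5, 2211 → Sep 5, 2211: 31 days (August has 31).
Sep 5, 2211 → Oct 5, 2211: 30 days (September has 30).
Oct 5, 2211 → Nov 5, 2211: 31 days (October has 31).
Nov 5, 2211 → Dec 5, 2211: 30 days (November has 30).
Dec 5, 2211 → Jan 5, 2212: 31 days (December has 31).
Jan 5, 2212 → Feb 5, 2212: 31 days (January has 31).
Feb 5, 2212 → Feb 8, 2212: 3 days.
Total: 1679 days.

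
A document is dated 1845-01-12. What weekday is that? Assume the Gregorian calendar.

Doomsday rule: the anchor day for the 1800s is Friday. For year 45: 45÷12 = 3 r 9, and 9÷4 = 2, so 3+9+2 = 14.
Friday + 14 ≡ Friday — that's 1845's doomsday.
In January the doomsday date is Jan 3 (1845 is not a leap year).
Jan 12 is 9 days after Jan 3; 9 mod 7 = 2, so Friday + 2 = Sunday.

Sunday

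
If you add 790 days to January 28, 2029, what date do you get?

+365 (one year) → Jan 28, 2030 (425 left).
+365 (one year) → Jan 28, 2031 (60 left).
Jan has 31 days: +4 → Feb 1, 2031 (56 left).
Feb has 28 days: +28 → Mar 1, 2031 (28 left).
+28 → Mar 29, 2031.

March 29, 2031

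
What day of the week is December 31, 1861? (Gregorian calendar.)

Doomsday rule: the anchor day for the 1800s is Friday. For year 61: 61÷12 = 5 r 1, and 1÷4 = 0, so 5+1+0 = 6.
Friday + 6 ≡ Thursday — that's 1861's doomsday.
In December the doomsday date is Dec 12.
Dec 31 is 19 days after Dec 12; 19 mod 7 = 5, so Thursday + 5 = Tuesday.

Tuesday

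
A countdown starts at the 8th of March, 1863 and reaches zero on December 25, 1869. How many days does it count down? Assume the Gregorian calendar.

Mar 8, 1863 → Mar 8, 1864: 366 days (Feb 29, 1864 is in that span).
Mar 8, 1864 → Mar 8, 1865: 365 days.
Mar 8, 1865 → Mar 8, 1866: 365 days.
Mar 8, 1866 → Mar 8, 1867: 365 days.
Mar 8, 1867 → Mar 8, 1868: 366 days (Feb 29, 1868 is in that span).
Mar 8, 1868 → Mar 8, 1869: 365 days.
Mar 8, 1869 → Apr 8, 1869: 31 days (March has 31).
Apr 8, 1869 → May 8, 1869: 30 days (April has 30).
May 8, 1869 → Jun 8, 1869: 31 days (May has 31).
Jun 8, 1869 → Jul 8, 1869: 30 days (June has 30).
Jul 8, 1869 → Aug 8, 1869: 31 days (July has 31).
Aug 8, 1869 → Sep 8, 1869: 31 days (August has 31).
Sep 8, 1869 → Oct 8, 1869: 30 days (September has 30).
Oct 8, 1869 → Nov 8, 1869: 31 days (October has 31).
Nov 8, 1869 → Dec 8, 1869: 30 days (November has 30).
Dec 8, 1869 → Dec 25, 1869: 17 days.
Total: 2484 days.

2484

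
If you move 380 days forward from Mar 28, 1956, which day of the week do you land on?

Mar 28, 1956 is a Wednesday.
380 mod 7 = 2, so 380 days after a Wednesday is Wednesday + 2 = Friday.

Friday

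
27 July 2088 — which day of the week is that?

January 1, 2088 is a Thursday.
Jan 1, 2088 → Feb 1, 2088: 31 days (January has 31).
Feb 1, 2088 → Mar 1, 2088: 29 days (February has 29).
Mar 1, 2088 → Apr 1, 2088: 31 days (March has 31).
Apr 1, 2088 → May 1, 2088: 30 days (April has 30).
May 1, 2088 → Jun 1, 2088: 31 days (May has 31).
Jun 1, 2088 → Jul 1, 2088: 30 days (June has 30).
Jul 1, 2088 → Jul 27, 2088: 26 days.
Total: 208 days.
208 mod 7 = 5, so Thursday + 5 = Tuesday.

Tuesday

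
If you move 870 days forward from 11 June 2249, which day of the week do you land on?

Wednesday

Jun 11, 2249 is a Monday.
870 mod 7 = 2, so 870 days after a Monday is Monday + 2 = Wednesday.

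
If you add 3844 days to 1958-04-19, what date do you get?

October 27, 1968

+365 (one year) → Apr 19, 1959 (3479 left).
+366 (one year; includes Feb 29, 1960) → Apr 19, 1960 (3113 left).
+365 (one year) → Apr 19, 1961 (2748 left).
+365 (one year) → Apr 19, 1962 (2383 left).
+365 (one year) → Apr 19, 1963 (2018 left).
+366 (one year; includes Feb 29, 1964) → Apr 19, 1964 (1652 left).
+365 (one year) → Apr 19, 1965 (1287 left).
+365 (one year) → Apr 19, 1966 (922 left).
+365 (one year) → Apr 19, 1967 (557 left).
+366 (one year; includes Feb 29, 1968) → Apr 19, 1968 (191 left).
Apr has 30 days: +12 → May 1, 1968 (179 left).
May has 31 days: +31 → Jun 1, 1968 (148 left).
Jun has 30 days: +30 → Jul 1, 1968 (118 left).
Jul has 31 days: +31 → Aug 1, 1968 (87 left).
Aug has 31 days: +31 → Sep 1, 1968 (56 left).
Sep has 30 days: +30 → Oct 1, 1968 (26 left).
+26 → Oct 27, 1968.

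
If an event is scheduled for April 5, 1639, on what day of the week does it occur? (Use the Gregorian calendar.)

Doomsday rule: the anchor day for the 1600s is Tuesday. For year 39: 39÷12 = 3 r 3, and 3÷4 = 0, so 3+3+0 = 6.
Tuesday + 6 ≡ Monday — that's 1639's doomsday.
In April the doomsday date is Apr 4.
Apr 5 is 1 day after Apr 4; 1 mod 7 = 1, so Monday + 1 = Tuesday.

Tuesday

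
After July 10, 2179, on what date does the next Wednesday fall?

Jul 10, 2179 is a Saturday.
From Saturday to the next Wednesday is 4 days.
Jul 10, 2179 + 4 = Jul 14, 2179.

July 14, 2179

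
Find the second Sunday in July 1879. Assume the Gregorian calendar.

July 13, 1879

July 1, 1879 is a Tuesday.
The first Sunday is therefore July 6 (5 days later).
The second Sunday is 6 + 1×7 = July 13.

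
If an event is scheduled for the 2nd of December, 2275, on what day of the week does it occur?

Doomsday rule: the anchor day for the 2200s is Friday. For year 75: 75÷12 = 6 r 3, and 3÷4 = 0, so 6+3+0 = 9.
Friday + 9 ≡ Sunday — that's 2275's doomsday.
In December the doomsday date is Dec 12.
Dec 2 is 10 days before Dec 12; 10 mod 7 = 3, so Sunday − 3 = Thursday.

Thursday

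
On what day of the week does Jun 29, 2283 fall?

Friday

Doomsday rule: the anchor day for the 2200s is Friday. For year 83: 83÷12 = 6 r 11, and 11÷4 = 2, so 6+11+2 = 19.
Friday + 19 ≡ Wednesday — that's 2283's doomsday.
In June the doomsday date is Jun 6.
Jun 29 is 23 days after Jun 6; 23 mod 7 = 2, so Wednesday + 2 = Friday.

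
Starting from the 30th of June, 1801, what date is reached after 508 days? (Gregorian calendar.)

November 20, 1802

+365 (one year) → Jun 30, 1802 (143 left).
Jun has 30 days: +1 → Jul 1, 1802 (142 left).
Jul has 31 days: +31 → Aug 1, 1802 (111 left).
Aug has 31 days: +31 → Sep 1, 1802 (80 left).
Sep has 30 days: +30 → Oct 1, 1802 (50 left).
Oct has 31 days: +31 → Nov 1, 1802 (19 left).
+19 → Nov 20, 1802.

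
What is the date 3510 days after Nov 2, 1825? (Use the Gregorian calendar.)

+365 (one year) → Nov 2, 1826 (3145 left).
+365 (one year) → Nov 2, 1827 (2780 left).
+366 (one year; includes Feb 29, 1828) → Nov 2, 1828 (2414 left).
+365 (one year) → Nov 2, 1829 (2049 left).
+365 (one year) → Nov 2, 1830 (1684 left).
+365 (one year) → Nov 2, 1831 (1319 left).
+366 (one year; includes Feb 29, 1832) → Nov 2, 1832 (953 left).
+365 (one year) → Nov 2, 1833 (588 left).
+365 (one year) → Nov 2, 1834 (223 left).
Nov has 30 days: +29 → Dec 1, 1834 (194 left).
Dec has 31 days: +31 → Jan 1, 1835 (163 left).
Jan has 31 days: +31 → Feb 1, 1835 (132 left).
Feb has 28 days: +28 → Mar 1, 1835 (104 left).
Mar has 31 days: +31 → Apr 1, 1835 (73 left).
Apr has 30 days: +30 → May 1, 1835 (43 left).
May has 31 days: +31 → Jun 1, 1835 (12 left).
+12 → Jun 13, 1835.

June 13, 1835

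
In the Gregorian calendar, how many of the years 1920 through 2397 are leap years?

117

Multiples of 4 in [1920,2397]: 120.
Of those, multiples of 100: 4 (not leap unless ÷400).
Multiples of 400: 1.
Leap years = 120 − 4 + 1 = 117.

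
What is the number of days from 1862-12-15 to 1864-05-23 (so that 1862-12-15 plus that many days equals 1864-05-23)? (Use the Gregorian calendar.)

525

Dec 15, 1862 → Dec 15, 1863: 365 days.
Dec 15, 1863 → Jan 15, 1864: 31 days (December has 31).
Jan 15, 1864 → Feb 15, 1864: 31 days (January has 31).
Feb 15, 1864 → Mar 15, 1864: 29 days (February has 29).
Mar 15, 1864 → Apr 15, 1864: 31 days (March has 31).
Apr 15, 1864 → May 15, 1864: 30 days (April has 30).
May 15, 1864 → May 23, 1864: 8 days.
Total: 525 days.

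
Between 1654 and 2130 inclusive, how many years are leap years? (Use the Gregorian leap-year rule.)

Multiples of 4 in [1654,2130]: 119.
Of those, multiples of 100: 5 (not leap unless ÷400).
Multiples of 400: 1.
Leap years = 119 − 5 + 1 = 115.

115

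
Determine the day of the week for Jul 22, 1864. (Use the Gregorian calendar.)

Doomsday rule: the anchor day for the 1800s is Friday. For year 64: 64÷12 = 5 r 4, and 4÷4 = 1, so 5+4+1 = 10.
Friday + 10 ≡ Monday — that's 1864's doomsday.
In July the doomsday date is Jul 11.
Jul 22 is 11 days after Jul 11; 11 mod 7 = 4, so Monday + 4 = Friday.

Friday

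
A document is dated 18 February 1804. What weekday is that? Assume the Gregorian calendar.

Doomsday rule: the anchor day for the 1800s is Friday. For year 04: 4÷12 = 0 r 4, and 4÷4 = 1, so 0+4+1 = 5.
Friday + 5 ≡ Wednesday — that's 1804's doomsday.
In February the doomsday date is Feb 29 (1804 is a leap year (divisible by 4)).
Feb 18 is 11 days before Feb 29; 11 mod 7 = 4, so Wednesday − 4 = Saturday.

Saturday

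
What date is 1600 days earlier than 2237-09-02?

−365 (one year) → Sep 2, 2236 (1235 left).
−366 (one year; includes Feb 29, 2236) → Sep 2, 2235 (869 left).
−365 (one year) → Sep 2, 2234 (504 left).
−365 (one year) → Sep 2, 2233 (139 left).
−2 → Aug 31, 2233 (end of Aug, 31 days; 137 left).
−31 → Jul 31, 2233 (end of Jul, 31 days; 106 left).
−31 → Jun 30, 2233 (end of Jun, 30 days; 75 left).
−30 → May 31, 2233 (end of May, 31 days; 45 left).
−31 → Apr 30, 2233 (end of Apr, 30 days; 14 left).
−14 → Apr 16, 2233.

April 16, 2233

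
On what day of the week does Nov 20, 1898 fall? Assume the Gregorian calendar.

Doomsday rule: the anchor day for the 1800s is Friday. For year 98: 98÷12 = 8 r 2, and 2÷4 = 0, so 8+2+0 = 10.
Friday + 10 ≡ Monday — that's 1898's doomsday.
In November the doomsday date is Nov 7.
Nov 20 is 13 days after Nov 7; 13 mod 7 = 6, so Monday + 6 = Sunday.

Sunday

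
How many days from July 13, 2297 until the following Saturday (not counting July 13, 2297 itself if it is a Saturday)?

Jul 13, 2297 is a Tuesday.
From Tuesday to the next Saturday is 4 days.

4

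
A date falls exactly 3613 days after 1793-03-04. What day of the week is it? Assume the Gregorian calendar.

Tuesday

First find the weekday of Mar 4, 1793. Doomsday rule: the anchor day for the 1700s is Sunday. For year 93: 93÷12 = 7 r 9, and 9÷4 = 2, so 7+9+2 = 18.
Sunday + 18 ≡ Thursday — that's 1793's doomsday.
In March the doomsday date is Mar 14.
Mar 4 is 10 days before Mar 14; 10 mod 7 = 3, so Thursday − 3 = Monday.
3613 mod 7 = 1, so 3613 days after a Monday is Monday + 1 = Tuesday.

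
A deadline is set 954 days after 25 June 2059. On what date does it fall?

+366 (one year; includes Feb 29, 2060) → Jun 25, 2060 (588 left).
+365 (one year) → Jun 25, 2061 (223 left).
Jun has 30 days: +6 → Jul 1, 2061 (217 left).
Jul has 31 days: +31 → Aug 1, 2061 (186 left).
Aug has 31 days: +31 → Sep 1, 2061 (155 left).
Sep has 30 days: +30 → Oct 1, 2061 (125 left).
Oct has 31 days: +31 → Nov 1, 2061 (94 left).
Nov has 30 days: +30 → Dec 1, 2061 (64 left).
Dec has 31 days: +31 → Jan 1, 2062 (33 left).
Jan has 31 days: +31 → Feb 1, 2062 (2 left).
+2 → Feb 3, 2062.

February 3, 2062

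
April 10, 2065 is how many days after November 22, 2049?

5618

Nov 22, 2049 → Nov 22, 2050: 365 days.
Nov 22, 2050 → Nov 22, 2051: 365 days.
Nov 22, 2051 → Nov 22, 2052: 366 days (Feb 29, 2052 is in that span).
Nov 22, 2052 → Nov 22, 2053: 365 days.
Nov 22, 2053 → Nov 22, 2054: 365 days.
Nov 22, 2054 → Nov 22, 2055: 365 days.
Nov 22, 2055 → Nov 22, 2056: 366 days (Feb 29, 2056 is in that span).
Nov 22, 2056 → Nov 22, 2057: 365 days.
Nov 22, 2057 → Nov 22, 2058: 365 days.
Nov 22, 2058 → Nov 22, 2059: 365 days.
Nov 22, 2059 → Nov 22, 2060: 366 days (Feb 29, 2060 is in that span).
Nov 22, 2060 → Nov 22, 2061: 365 days.
Nov 22, 2061 → Nov 22, 2062: 365 days.
Nov 22, 2062 → Nov 22, 2063: 365 days.
Nov 22, 2063 → Nov 22, 2064: 366 days (Feb 29, 2064 is in that span).
Nov 22, 2064 → Dec 22, 2064: 30 days (November has 30).
Dec 22, 2064 → Jan 22, 2065: 31 days (December has 31).
Jan 22, 2065 → Feb 22, 2065: 31 days (January has 31).
Feb 22, 2065 → Mar 22, 2065: 28 days (February has 28).
Mar 22, 2065 → Apr 10, 2065: 19 days.
Total: 5618 days.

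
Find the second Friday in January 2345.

January 1, 2345 is a Monday.
The first Friday is therefore January 5 (4 days later).
The second Friday is 5 + 1×7 = January 12.

January 12, 2345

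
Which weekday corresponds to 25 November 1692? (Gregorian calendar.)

Doomsday rule: the anchor day for the 1600s is Tuesday. For year 92: 92÷12 = 7 r 8, and 8÷4 = 2, so 7+8+2 = 17.
Tuesday + 17 ≡ Friday — that's 1692's doomsday.
In November the doomsday date is Nov 7.
Nov 25 is 18 days after Nov 7; 18 mod 7 = 4, so Friday + 4 = Tuesday.

Tuesday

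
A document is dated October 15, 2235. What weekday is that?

Thursday

Doomsday rule: the anchor day for the 2200s is Friday. For year 35: 35÷12 = 2 r 11, and 11÷4 = 2, so 2+11+2 = 15.
Friday + 15 ≡ Saturday — that's 2235's doomsday.
In October the doomsday date is Oct 10.
Oct 15 is 5 days after Oct 10; 5 mod 7 = 5, so Saturday + 5 = Thursday.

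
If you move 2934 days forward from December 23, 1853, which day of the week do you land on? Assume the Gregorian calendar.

Dec 23, 1853 is a Friday.
2934 mod 7 = 1, so 2934 days after a Friday is Friday + 1 = Saturday.

Saturday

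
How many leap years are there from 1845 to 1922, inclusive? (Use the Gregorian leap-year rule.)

18

Multiples of 4 in [1845,1922]: 19.
Of those, multiples of 100: 1 (not leap unless ÷400).
Multiples of 400: 0.
Leap years = 19 − 1 + 0 = 18.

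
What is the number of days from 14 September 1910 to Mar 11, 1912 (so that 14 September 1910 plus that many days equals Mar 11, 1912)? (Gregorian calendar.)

544

Sep 14, 1910 → Sep 14, 1911: 365 days.
Sep 14, 1911 → Oct 14, 1911: 30 days (September has 30).
Oct 14, 1911 → Nov 14, 1911: 31 days (October has 31).
Nov 14, 1911 → Dec 14, 1911: 30 days (November has 30).
Dec 14, 1911 → Jan 14, 1912: 31 days (December has 31).
Jan 14, 1912 → Feb 14, 1912: 31 days (January has 31).
Feb 14, 1912 → Mar 11, 1912: 26 days.
Total: 544 days.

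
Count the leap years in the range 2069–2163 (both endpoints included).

22

Multiples of 4 in [2069,2163]: 23.
Of those, multiples of 100: 1 (not leap unless ÷400).
Multiples of 400: 0.
Leap years = 23 − 1 + 0 = 22.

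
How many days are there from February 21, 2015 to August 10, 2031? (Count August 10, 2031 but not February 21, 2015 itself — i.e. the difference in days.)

Feb 21, 2015 → Feb 21, 2016: 365 days.
Feb 21, 2016 → Feb 21, 2017: 366 days (Feb 29, 2016 is in that span).
Feb 21, 2017 → Feb 21, 2018: 365 days.
Feb 21, 2018 → Feb 21, 2019: 365 days.
Feb 21, 2019 → Feb 21, 2020: 365 days.
Feb 21, 2020 → Feb 21, 2021: 366 days (Feb 29, 2020 is in that span).
Feb 21, 2021 → Feb 21, 2022: 365 days.
Feb 21, 2022 → Feb 21, 2023: 365 days.
Feb 21, 2023 → Feb 21, 2024: 365 days.
Feb 21, 2024 → Feb 21, 2025: 366 days (Feb 29, 2024 is in that span).
Feb 21, 2025 → Feb 21, 2026: 365 days.
Feb 21, 2026 → Feb 21, 2027: 365 days.
Feb 21, 2027 → Feb 21, 2028: 365 days.
Feb 21, 2028 → Feb 21, 2029: 366 days (Feb 29, 2028 is in that span).
Feb 21, 2029 → Feb 21, 2030: 365 days.
Feb 21, 2030 → Feb 21, 2031: 365 days.
Feb 21, 2031 → Mar 21, 2031: 28 days (February has 28).
Mar 21, 2031 → Apr 21, 2031: 31 days (March has 31).
Apr 21, 2031 → May 21, 2031: 30 days (April has 30).
May 21, 2031 → Jun 21, 2031: 31 days (May has 31).
Jun 21, 2031 → Jul 21, 2031: 30 days (June has 30).
Jul 21, 2031 → Aug 10, 2031: 20 days.
Total: 6014 days.

6014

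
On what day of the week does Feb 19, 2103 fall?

Monday

Doomsday rule: the anchor day for the 2100s is Sunday. For year 03: 3÷12 = 0 r 3, and 3÷4 = 0, so 0+3+0 = 3.
Sunday + 3 ≡ Wednesday — that's 2103's doomsday.
In February the doomsday date is Feb 28 (2103 is not a leap year).
Feb 19 is 9 days before Feb 28; 9 mod 7 = 2, so Wednesday − 2 = Monday.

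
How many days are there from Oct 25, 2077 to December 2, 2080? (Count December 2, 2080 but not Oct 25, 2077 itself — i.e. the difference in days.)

Oct 25, 2077 → Oct 25, 2078: 365 days.
Oct 25, 2078 → Oct 25, 2079: 365 days.
Oct 25, 2079 → Oct 25, 2080: 366 days (Feb 29, 2080 is in that span).
Oct 25, 2080 → Nov 25, 2080: 31 days (October has 31).
Nov 25, 2080 → Dec 2, 2080: 7 days.
Total: 1134 days.

1134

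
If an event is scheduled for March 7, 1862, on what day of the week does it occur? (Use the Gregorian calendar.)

Doomsday rule: the anchor day for the 1800s is Friday. For year 62: 62÷12 = 5 r 2, and 2÷4 = 0, so 5+2+0 = 7.
Friday + 7 ≡ Friday — that's 1862's doomsday.
In March the doomsday date is Mar 14.
Mar 7 is 7 days before Mar 14; 7 mod 7 = 0, so Friday − 0 = Friday.

Friday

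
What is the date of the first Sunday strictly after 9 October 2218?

Oct 9, 2218 is a Friday.
From Friday to the next Sunday is 2 days.
Oct 9, 2218 + 2 = Oct 11, 2218.

October 11, 2218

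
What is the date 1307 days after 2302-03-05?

+365 (one year) → Mar 5, 2303 (942 left).
+366 (one year; includes Feb 29, 2304) → Mar 5, 2304 (576 left).
+365 (one year) → Mar 5, 2305 (211 left).
Mar has 31 days: +27 → Apr 1, 2305 (184 left).
Apr has 30 days: +30 → May 1, 2305 (154 left).
May has 31 days: +31 → Jun 1, 2305 (123 left).
Jun has 30 days: +30 → Jul 1, 2305 (93 left).
Jul has 31 days: +31 → Aug 1, 2305 (62 left).
Aug has 31 days: +31 → Sep 1, 2305 (31 left).
Sep has 30 days: +30 → Oct 1, 2305 (1 left).
+1 → Oct 2, 2305.

October 2, 2305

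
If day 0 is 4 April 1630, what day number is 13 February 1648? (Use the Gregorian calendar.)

Apr 4, 1630 → Apr 4, 1631: 365 days.
Apr 4, 1631 → Apr 4, 1632: 366 days (Feb 29, 1632 is in that span).
Apr 4, 1632 → Apr 4, 1633: 365 days.
Apr 4, 1633 → Apr 4, 1634: 365 days.
Apr 4, 1634 → Apr 4, 1635: 365 days.
Apr 4, 1635 → Apr 4, 1636: 366 days (Feb 29, 1636 is in that span).
Apr 4, 1636 → Apr 4, 1637: 365 days.
Apr 4, 1637 → Apr 4, 1638: 365 days.
Apr 4, 1638 → Apr 4, 1639: 365 days.
Apr 4, 1639 → Apr 4, 1640: 366 days (Feb 29, 1640 is in that span).
Apr 4, 1640 → Apr 4, 1641: 365 days.
Apr 4, 1641 → Apr 4, 1642: 365 days.
Apr 4, 1642 → Apr 4, 1643: 365 days.
Apr 4, 1643 → Apr 4, 1644: 366 days (Feb 29, 1644 is in that span).
Apr 4, 1644 → Apr 4, 1645: 365 days.
Apr 4, 1645 → Apr 4, 1646: 365 days.
Apr 4, 1646 → Apr 4, 1647: 365 days.
Apr 4, 1647 → May 4, 1647: 30 days (April has 30).
May 4, 1647 → Jun 4, 1647: 31 days (May has 31).
Jun 4, 1647 → Jul 4, 1647: 30 days (June has 30).
Jul 4, 1647 → Aug 4, 1647: 31 days (July has 31).
Aug 4, 1647 → Sep 4, 1647: 31 days (August has 31).
Sep 4, 1647 → Oct 4, 1647: 30 days (September has 30).
Oct 4, 1647 → Nov 4, 1647: 31 days (October has 31).
Nov 4, 1647 → Dec 4, 1647: 30 days (November has 30).
Dec 4, 1647 → Jan 4, 1648: 31 days (December has 31).
Jan 4, 1648 → Feb 4, 1648: 31 days (January has 31).
Feb 4, 1648 → Feb 13, 1648: 9 days.
Total: 6524 days.

6524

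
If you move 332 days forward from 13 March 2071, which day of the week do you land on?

First find the weekday of Mar 13, 2071. Doomsday rule: the anchor day for the 2000s is Tuesday. For year 71: 71÷12 = 5 r 11, and 11÷4 = 2, so 5+11+2 = 18.
Tuesday + 18 ≡ Saturday — that's 2071's doomsday.
In March the doomsday date is Mar 14.
Mar 13 is 1 day before Mar 14; 1 mod 7 = 1, so Saturday − 1 = Friday.
332 mod 7 = 3, so 332 days after a Friday is Friday + 3 = Monday.

Monday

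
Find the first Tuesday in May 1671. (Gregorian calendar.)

May 1, 1671 is a Friday.
The first Tuesday is therefore May 5 (4 days later).

May 5, 1671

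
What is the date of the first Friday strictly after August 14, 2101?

Aug 14, 2101 is a Sunday.
From Sunday to the next Friday is 5 days.
Aug 14, 2101 + 5 = Aug 19, 2101.

August 19, 2101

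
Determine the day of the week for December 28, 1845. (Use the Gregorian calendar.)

Doomsday rule: the anchor day for the 1800s is Friday. For year 45: 45÷12 = 3 r 9, and 9÷4 = 2, so 3+9+2 = 14.
Friday + 14 ≡ Friday — that's 1845's doomsday.
In December the doomsday date is Dec 12.
Dec 28 is 16 days after Dec 12; 16 mod 7 = 2, so Friday + 2 = Sunday.

Sunday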